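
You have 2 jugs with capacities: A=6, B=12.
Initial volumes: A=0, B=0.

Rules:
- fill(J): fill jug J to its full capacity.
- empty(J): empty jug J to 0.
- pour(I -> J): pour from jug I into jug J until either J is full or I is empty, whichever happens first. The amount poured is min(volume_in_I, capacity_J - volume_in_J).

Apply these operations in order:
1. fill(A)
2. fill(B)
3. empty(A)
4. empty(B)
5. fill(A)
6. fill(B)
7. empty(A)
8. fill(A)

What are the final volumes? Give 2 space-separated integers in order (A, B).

Answer: 6 12

Derivation:
Step 1: fill(A) -> (A=6 B=0)
Step 2: fill(B) -> (A=6 B=12)
Step 3: empty(A) -> (A=0 B=12)
Step 4: empty(B) -> (A=0 B=0)
Step 5: fill(A) -> (A=6 B=0)
Step 6: fill(B) -> (A=6 B=12)
Step 7: empty(A) -> (A=0 B=12)
Step 8: fill(A) -> (A=6 B=12)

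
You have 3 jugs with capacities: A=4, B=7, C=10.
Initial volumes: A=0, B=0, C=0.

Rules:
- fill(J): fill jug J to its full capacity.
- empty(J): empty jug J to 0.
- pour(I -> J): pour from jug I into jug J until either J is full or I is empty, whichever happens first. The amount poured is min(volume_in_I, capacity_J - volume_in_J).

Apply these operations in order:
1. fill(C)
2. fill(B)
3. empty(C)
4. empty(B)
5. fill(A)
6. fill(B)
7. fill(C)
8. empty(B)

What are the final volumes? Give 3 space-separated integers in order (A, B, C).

Step 1: fill(C) -> (A=0 B=0 C=10)
Step 2: fill(B) -> (A=0 B=7 C=10)
Step 3: empty(C) -> (A=0 B=7 C=0)
Step 4: empty(B) -> (A=0 B=0 C=0)
Step 5: fill(A) -> (A=4 B=0 C=0)
Step 6: fill(B) -> (A=4 B=7 C=0)
Step 7: fill(C) -> (A=4 B=7 C=10)
Step 8: empty(B) -> (A=4 B=0 C=10)

Answer: 4 0 10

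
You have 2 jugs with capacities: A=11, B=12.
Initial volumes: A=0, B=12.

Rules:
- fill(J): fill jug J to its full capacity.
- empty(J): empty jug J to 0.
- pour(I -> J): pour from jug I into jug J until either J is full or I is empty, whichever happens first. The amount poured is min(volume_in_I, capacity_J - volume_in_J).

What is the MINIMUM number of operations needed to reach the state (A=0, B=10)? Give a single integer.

BFS from (A=0, B=12). One shortest path:
  1. fill(A) -> (A=11 B=12)
  2. empty(B) -> (A=11 B=0)
  3. pour(A -> B) -> (A=0 B=11)
  4. fill(A) -> (A=11 B=11)
  5. pour(A -> B) -> (A=10 B=12)
  6. empty(B) -> (A=10 B=0)
  7. pour(A -> B) -> (A=0 B=10)
Reached target in 7 moves.

Answer: 7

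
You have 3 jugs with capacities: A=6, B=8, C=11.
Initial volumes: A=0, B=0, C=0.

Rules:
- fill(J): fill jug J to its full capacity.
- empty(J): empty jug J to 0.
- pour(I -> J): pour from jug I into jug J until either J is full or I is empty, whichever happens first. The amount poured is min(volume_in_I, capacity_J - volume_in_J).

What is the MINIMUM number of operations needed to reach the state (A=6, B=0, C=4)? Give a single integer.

BFS from (A=0, B=0, C=0). One shortest path:
  1. fill(A) -> (A=6 B=0 C=0)
  2. pour(A -> B) -> (A=0 B=6 C=0)
  3. fill(A) -> (A=6 B=6 C=0)
  4. pour(A -> B) -> (A=4 B=8 C=0)
  5. empty(B) -> (A=4 B=0 C=0)
  6. pour(A -> C) -> (A=0 B=0 C=4)
  7. fill(A) -> (A=6 B=0 C=4)
Reached target in 7 moves.

Answer: 7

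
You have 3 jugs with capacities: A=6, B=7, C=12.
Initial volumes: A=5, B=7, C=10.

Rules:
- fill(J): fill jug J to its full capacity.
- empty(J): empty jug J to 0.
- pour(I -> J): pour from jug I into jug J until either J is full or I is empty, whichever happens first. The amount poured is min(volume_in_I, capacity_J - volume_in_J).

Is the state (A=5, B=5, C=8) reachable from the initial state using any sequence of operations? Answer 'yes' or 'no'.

Answer: no

Derivation:
BFS explored all 398 reachable states.
Reachable set includes: (0,0,0), (0,0,1), (0,0,2), (0,0,3), (0,0,4), (0,0,5), (0,0,6), (0,0,7), (0,0,8), (0,0,9), (0,0,10), (0,0,11) ...
Target (A=5, B=5, C=8) not in reachable set → no.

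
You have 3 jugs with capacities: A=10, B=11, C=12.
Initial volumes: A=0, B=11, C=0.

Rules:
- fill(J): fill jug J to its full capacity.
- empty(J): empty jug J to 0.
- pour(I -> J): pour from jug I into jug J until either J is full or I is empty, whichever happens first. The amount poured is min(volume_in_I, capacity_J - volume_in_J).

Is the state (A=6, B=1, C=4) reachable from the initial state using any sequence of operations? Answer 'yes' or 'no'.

BFS explored all 726 reachable states.
Reachable set includes: (0,0,0), (0,0,1), (0,0,2), (0,0,3), (0,0,4), (0,0,5), (0,0,6), (0,0,7), (0,0,8), (0,0,9), (0,0,10), (0,0,11) ...
Target (A=6, B=1, C=4) not in reachable set → no.

Answer: no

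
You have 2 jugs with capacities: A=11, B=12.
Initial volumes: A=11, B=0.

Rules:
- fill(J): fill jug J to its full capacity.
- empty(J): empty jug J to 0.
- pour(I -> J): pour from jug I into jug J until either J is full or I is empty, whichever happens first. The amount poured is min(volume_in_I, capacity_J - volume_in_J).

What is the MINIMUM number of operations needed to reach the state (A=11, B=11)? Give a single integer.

BFS from (A=11, B=0). One shortest path:
  1. pour(A -> B) -> (A=0 B=11)
  2. fill(A) -> (A=11 B=11)
Reached target in 2 moves.

Answer: 2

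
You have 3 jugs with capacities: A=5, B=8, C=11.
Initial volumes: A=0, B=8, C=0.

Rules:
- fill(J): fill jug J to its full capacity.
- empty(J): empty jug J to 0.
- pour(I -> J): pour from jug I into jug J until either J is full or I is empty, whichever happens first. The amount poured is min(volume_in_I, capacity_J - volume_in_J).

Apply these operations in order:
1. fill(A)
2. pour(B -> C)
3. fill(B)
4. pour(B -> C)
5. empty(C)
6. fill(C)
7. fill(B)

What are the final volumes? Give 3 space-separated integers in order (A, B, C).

Step 1: fill(A) -> (A=5 B=8 C=0)
Step 2: pour(B -> C) -> (A=5 B=0 C=8)
Step 3: fill(B) -> (A=5 B=8 C=8)
Step 4: pour(B -> C) -> (A=5 B=5 C=11)
Step 5: empty(C) -> (A=5 B=5 C=0)
Step 6: fill(C) -> (A=5 B=5 C=11)
Step 7: fill(B) -> (A=5 B=8 C=11)

Answer: 5 8 11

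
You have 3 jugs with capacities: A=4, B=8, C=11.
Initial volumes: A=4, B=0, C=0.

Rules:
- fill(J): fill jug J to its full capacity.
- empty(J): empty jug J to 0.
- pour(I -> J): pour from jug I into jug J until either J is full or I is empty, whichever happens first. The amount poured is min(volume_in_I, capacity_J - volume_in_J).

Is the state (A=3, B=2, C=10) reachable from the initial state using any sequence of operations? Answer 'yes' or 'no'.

Answer: no

Derivation:
BFS explored all 330 reachable states.
Reachable set includes: (0,0,0), (0,0,1), (0,0,2), (0,0,3), (0,0,4), (0,0,5), (0,0,6), (0,0,7), (0,0,8), (0,0,9), (0,0,10), (0,0,11) ...
Target (A=3, B=2, C=10) not in reachable set → no.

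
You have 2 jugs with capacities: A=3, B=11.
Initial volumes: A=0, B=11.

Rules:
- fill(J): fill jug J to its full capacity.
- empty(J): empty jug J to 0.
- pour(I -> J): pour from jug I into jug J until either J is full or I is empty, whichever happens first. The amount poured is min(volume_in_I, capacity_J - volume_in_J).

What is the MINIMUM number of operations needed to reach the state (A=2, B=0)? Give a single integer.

BFS from (A=0, B=11). One shortest path:
  1. pour(B -> A) -> (A=3 B=8)
  2. empty(A) -> (A=0 B=8)
  3. pour(B -> A) -> (A=3 B=5)
  4. empty(A) -> (A=0 B=5)
  5. pour(B -> A) -> (A=3 B=2)
  6. empty(A) -> (A=0 B=2)
  7. pour(B -> A) -> (A=2 B=0)
Reached target in 7 moves.

Answer: 7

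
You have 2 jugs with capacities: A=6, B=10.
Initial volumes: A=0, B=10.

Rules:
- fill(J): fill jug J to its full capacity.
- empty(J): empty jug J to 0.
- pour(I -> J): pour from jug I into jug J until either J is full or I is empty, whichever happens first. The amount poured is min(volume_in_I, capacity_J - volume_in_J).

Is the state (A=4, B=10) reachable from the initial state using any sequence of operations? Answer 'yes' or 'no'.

BFS from (A=0, B=10):
  1. pour(B -> A) -> (A=6 B=4)
  2. empty(A) -> (A=0 B=4)
  3. pour(B -> A) -> (A=4 B=0)
  4. fill(B) -> (A=4 B=10)
Target reached → yes.

Answer: yes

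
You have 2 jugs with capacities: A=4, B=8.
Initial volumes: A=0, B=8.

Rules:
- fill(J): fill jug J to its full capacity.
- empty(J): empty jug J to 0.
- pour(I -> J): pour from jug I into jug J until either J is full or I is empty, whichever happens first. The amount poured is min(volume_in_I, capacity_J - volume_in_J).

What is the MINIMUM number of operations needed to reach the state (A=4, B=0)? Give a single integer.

BFS from (A=0, B=8). One shortest path:
  1. fill(A) -> (A=4 B=8)
  2. empty(B) -> (A=4 B=0)
Reached target in 2 moves.

Answer: 2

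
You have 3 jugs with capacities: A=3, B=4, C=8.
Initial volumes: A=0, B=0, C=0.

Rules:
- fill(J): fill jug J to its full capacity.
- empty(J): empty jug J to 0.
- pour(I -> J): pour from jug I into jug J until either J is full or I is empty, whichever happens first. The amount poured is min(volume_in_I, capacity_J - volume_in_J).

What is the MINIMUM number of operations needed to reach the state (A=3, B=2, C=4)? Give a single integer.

BFS from (A=0, B=0, C=0). One shortest path:
  1. fill(A) -> (A=3 B=0 C=0)
  2. pour(A -> B) -> (A=0 B=3 C=0)
  3. fill(A) -> (A=3 B=3 C=0)
  4. pour(A -> B) -> (A=2 B=4 C=0)
  5. pour(B -> C) -> (A=2 B=0 C=4)
  6. pour(A -> B) -> (A=0 B=2 C=4)
  7. fill(A) -> (A=3 B=2 C=4)
Reached target in 7 moves.

Answer: 7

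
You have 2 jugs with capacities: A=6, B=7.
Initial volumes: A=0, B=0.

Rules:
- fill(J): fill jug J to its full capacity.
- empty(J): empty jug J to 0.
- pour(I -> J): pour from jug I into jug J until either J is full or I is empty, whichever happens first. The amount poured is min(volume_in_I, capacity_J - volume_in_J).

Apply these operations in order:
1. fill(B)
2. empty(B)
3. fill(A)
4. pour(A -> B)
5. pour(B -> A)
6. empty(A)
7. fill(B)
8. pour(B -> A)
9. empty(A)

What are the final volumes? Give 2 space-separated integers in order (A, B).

Answer: 0 1

Derivation:
Step 1: fill(B) -> (A=0 B=7)
Step 2: empty(B) -> (A=0 B=0)
Step 3: fill(A) -> (A=6 B=0)
Step 4: pour(A -> B) -> (A=0 B=6)
Step 5: pour(B -> A) -> (A=6 B=0)
Step 6: empty(A) -> (A=0 B=0)
Step 7: fill(B) -> (A=0 B=7)
Step 8: pour(B -> A) -> (A=6 B=1)
Step 9: empty(A) -> (A=0 B=1)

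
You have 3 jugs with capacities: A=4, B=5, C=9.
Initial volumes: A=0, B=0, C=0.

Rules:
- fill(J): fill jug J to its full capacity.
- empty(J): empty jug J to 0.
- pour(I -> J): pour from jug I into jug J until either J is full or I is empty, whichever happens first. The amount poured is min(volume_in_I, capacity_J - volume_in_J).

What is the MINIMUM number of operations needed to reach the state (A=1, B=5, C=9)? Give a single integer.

BFS from (A=0, B=0, C=0). One shortest path:
  1. fill(B) -> (A=0 B=5 C=0)
  2. fill(C) -> (A=0 B=5 C=9)
  3. pour(B -> A) -> (A=4 B=1 C=9)
  4. empty(A) -> (A=0 B=1 C=9)
  5. pour(B -> A) -> (A=1 B=0 C=9)
  6. fill(B) -> (A=1 B=5 C=9)
Reached target in 6 moves.

Answer: 6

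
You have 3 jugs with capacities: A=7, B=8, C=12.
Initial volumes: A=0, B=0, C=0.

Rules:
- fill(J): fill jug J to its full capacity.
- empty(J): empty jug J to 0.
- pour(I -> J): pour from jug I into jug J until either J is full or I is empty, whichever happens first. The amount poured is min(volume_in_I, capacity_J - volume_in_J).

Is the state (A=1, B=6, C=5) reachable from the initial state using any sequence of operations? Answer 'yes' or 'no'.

Answer: no

Derivation:
BFS explored all 474 reachable states.
Reachable set includes: (0,0,0), (0,0,1), (0,0,2), (0,0,3), (0,0,4), (0,0,5), (0,0,6), (0,0,7), (0,0,8), (0,0,9), (0,0,10), (0,0,11) ...
Target (A=1, B=6, C=5) not in reachable set → no.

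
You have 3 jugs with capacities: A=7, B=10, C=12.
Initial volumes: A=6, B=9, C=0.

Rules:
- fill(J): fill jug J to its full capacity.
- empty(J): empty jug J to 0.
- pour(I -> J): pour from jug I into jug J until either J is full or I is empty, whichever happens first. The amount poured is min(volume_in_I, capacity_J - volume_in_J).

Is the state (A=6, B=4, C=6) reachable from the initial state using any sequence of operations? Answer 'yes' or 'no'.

BFS explored all 550 reachable states.
Reachable set includes: (0,0,0), (0,0,1), (0,0,2), (0,0,3), (0,0,4), (0,0,5), (0,0,6), (0,0,7), (0,0,8), (0,0,9), (0,0,10), (0,0,11) ...
Target (A=6, B=4, C=6) not in reachable set → no.

Answer: no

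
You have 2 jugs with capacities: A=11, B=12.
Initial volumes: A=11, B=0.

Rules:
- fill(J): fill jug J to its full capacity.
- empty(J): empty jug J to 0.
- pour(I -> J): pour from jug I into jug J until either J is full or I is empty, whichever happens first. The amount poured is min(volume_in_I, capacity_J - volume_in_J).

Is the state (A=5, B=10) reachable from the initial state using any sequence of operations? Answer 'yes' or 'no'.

BFS explored all 46 reachable states.
Reachable set includes: (0,0), (0,1), (0,2), (0,3), (0,4), (0,5), (0,6), (0,7), (0,8), (0,9), (0,10), (0,11) ...
Target (A=5, B=10) not in reachable set → no.

Answer: no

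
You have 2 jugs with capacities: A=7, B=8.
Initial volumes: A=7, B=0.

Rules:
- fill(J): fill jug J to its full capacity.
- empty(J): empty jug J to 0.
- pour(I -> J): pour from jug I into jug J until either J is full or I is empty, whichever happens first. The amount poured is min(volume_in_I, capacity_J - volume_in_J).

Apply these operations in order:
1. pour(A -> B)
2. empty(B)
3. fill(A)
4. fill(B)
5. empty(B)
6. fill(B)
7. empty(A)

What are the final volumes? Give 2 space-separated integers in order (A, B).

Step 1: pour(A -> B) -> (A=0 B=7)
Step 2: empty(B) -> (A=0 B=0)
Step 3: fill(A) -> (A=7 B=0)
Step 4: fill(B) -> (A=7 B=8)
Step 5: empty(B) -> (A=7 B=0)
Step 6: fill(B) -> (A=7 B=8)
Step 7: empty(A) -> (A=0 B=8)

Answer: 0 8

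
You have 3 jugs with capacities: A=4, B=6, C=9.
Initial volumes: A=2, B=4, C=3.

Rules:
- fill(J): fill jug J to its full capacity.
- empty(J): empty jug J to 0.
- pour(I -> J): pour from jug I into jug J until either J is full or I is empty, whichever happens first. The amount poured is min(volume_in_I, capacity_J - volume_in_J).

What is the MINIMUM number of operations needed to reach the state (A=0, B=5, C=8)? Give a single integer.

Answer: 5

Derivation:
BFS from (A=2, B=4, C=3). One shortest path:
  1. pour(B -> A) -> (A=4 B=2 C=3)
  2. pour(C -> B) -> (A=4 B=5 C=0)
  3. pour(A -> C) -> (A=0 B=5 C=4)
  4. fill(A) -> (A=4 B=5 C=4)
  5. pour(A -> C) -> (A=0 B=5 C=8)
Reached target in 5 moves.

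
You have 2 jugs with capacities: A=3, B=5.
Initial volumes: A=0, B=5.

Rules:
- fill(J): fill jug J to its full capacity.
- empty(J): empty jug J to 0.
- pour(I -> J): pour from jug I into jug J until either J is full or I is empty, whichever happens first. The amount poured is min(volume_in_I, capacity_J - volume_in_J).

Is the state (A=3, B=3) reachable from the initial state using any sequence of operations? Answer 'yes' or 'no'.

Answer: yes

Derivation:
BFS from (A=0, B=5):
  1. fill(A) -> (A=3 B=5)
  2. empty(B) -> (A=3 B=0)
  3. pour(A -> B) -> (A=0 B=3)
  4. fill(A) -> (A=3 B=3)
Target reached → yes.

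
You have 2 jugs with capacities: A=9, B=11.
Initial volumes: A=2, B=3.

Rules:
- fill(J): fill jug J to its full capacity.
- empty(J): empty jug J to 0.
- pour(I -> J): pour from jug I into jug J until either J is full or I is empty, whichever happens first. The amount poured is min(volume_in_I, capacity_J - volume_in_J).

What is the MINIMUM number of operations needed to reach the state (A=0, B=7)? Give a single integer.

Answer: 4

Derivation:
BFS from (A=2, B=3). One shortest path:
  1. pour(B -> A) -> (A=5 B=0)
  2. fill(B) -> (A=5 B=11)
  3. pour(B -> A) -> (A=9 B=7)
  4. empty(A) -> (A=0 B=7)
Reached target in 4 moves.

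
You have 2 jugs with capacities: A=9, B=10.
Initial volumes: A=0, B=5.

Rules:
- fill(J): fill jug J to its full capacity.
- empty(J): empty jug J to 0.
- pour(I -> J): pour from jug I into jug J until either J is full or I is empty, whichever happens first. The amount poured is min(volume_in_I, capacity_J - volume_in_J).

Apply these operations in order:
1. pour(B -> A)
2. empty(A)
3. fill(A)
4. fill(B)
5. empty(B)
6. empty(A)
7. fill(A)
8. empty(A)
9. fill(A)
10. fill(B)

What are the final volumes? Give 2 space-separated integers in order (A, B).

Answer: 9 10

Derivation:
Step 1: pour(B -> A) -> (A=5 B=0)
Step 2: empty(A) -> (A=0 B=0)
Step 3: fill(A) -> (A=9 B=0)
Step 4: fill(B) -> (A=9 B=10)
Step 5: empty(B) -> (A=9 B=0)
Step 6: empty(A) -> (A=0 B=0)
Step 7: fill(A) -> (A=9 B=0)
Step 8: empty(A) -> (A=0 B=0)
Step 9: fill(A) -> (A=9 B=0)
Step 10: fill(B) -> (A=9 B=10)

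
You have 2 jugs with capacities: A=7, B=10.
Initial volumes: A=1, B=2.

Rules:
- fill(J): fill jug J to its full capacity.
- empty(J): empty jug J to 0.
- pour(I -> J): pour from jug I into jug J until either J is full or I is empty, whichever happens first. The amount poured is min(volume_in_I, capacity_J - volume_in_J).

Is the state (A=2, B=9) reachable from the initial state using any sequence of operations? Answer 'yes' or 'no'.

BFS explored all 35 reachable states.
Reachable set includes: (0,0), (0,1), (0,2), (0,3), (0,4), (0,5), (0,6), (0,7), (0,8), (0,9), (0,10), (1,0) ...
Target (A=2, B=9) not in reachable set → no.

Answer: no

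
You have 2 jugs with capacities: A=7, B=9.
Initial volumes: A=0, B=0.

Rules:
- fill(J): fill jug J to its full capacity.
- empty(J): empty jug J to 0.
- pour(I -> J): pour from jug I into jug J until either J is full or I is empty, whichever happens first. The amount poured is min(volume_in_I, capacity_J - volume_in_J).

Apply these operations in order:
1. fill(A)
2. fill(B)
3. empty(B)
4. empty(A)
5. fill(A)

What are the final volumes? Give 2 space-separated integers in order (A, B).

Answer: 7 0

Derivation:
Step 1: fill(A) -> (A=7 B=0)
Step 2: fill(B) -> (A=7 B=9)
Step 3: empty(B) -> (A=7 B=0)
Step 4: empty(A) -> (A=0 B=0)
Step 5: fill(A) -> (A=7 B=0)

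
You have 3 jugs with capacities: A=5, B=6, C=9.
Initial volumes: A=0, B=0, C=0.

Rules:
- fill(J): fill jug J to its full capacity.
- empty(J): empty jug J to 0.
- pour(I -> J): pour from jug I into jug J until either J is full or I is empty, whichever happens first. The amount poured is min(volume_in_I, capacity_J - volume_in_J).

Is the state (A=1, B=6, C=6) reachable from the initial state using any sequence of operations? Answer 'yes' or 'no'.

Answer: yes

Derivation:
BFS from (A=0, B=0, C=0):
  1. fill(B) -> (A=0 B=6 C=0)
  2. pour(B -> A) -> (A=5 B=1 C=0)
  3. empty(A) -> (A=0 B=1 C=0)
  4. pour(B -> A) -> (A=1 B=0 C=0)
  5. fill(B) -> (A=1 B=6 C=0)
  6. pour(B -> C) -> (A=1 B=0 C=6)
  7. fill(B) -> (A=1 B=6 C=6)
Target reached → yes.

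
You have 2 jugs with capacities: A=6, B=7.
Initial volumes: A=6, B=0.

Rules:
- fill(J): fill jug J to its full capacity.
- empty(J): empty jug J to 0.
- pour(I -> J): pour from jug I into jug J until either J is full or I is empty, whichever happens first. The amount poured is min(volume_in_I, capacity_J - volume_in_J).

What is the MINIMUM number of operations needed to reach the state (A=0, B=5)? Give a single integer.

BFS from (A=6, B=0). One shortest path:
  1. pour(A -> B) -> (A=0 B=6)
  2. fill(A) -> (A=6 B=6)
  3. pour(A -> B) -> (A=5 B=7)
  4. empty(B) -> (A=5 B=0)
  5. pour(A -> B) -> (A=0 B=5)
Reached target in 5 moves.

Answer: 5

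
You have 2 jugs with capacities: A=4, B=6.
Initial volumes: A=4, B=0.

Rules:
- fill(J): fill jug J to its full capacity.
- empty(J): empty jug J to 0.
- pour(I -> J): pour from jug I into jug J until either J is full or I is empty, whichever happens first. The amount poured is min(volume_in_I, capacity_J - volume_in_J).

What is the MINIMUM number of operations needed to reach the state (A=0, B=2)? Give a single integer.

Answer: 4

Derivation:
BFS from (A=4, B=0). One shortest path:
  1. empty(A) -> (A=0 B=0)
  2. fill(B) -> (A=0 B=6)
  3. pour(B -> A) -> (A=4 B=2)
  4. empty(A) -> (A=0 B=2)
Reached target in 4 moves.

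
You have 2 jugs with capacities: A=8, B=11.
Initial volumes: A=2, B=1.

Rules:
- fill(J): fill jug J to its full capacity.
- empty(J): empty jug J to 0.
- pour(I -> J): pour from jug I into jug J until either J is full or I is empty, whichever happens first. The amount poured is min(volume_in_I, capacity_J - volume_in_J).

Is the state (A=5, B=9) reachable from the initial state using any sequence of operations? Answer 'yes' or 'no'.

BFS explored all 39 reachable states.
Reachable set includes: (0,0), (0,1), (0,2), (0,3), (0,4), (0,5), (0,6), (0,7), (0,8), (0,9), (0,10), (0,11) ...
Target (A=5, B=9) not in reachable set → no.

Answer: no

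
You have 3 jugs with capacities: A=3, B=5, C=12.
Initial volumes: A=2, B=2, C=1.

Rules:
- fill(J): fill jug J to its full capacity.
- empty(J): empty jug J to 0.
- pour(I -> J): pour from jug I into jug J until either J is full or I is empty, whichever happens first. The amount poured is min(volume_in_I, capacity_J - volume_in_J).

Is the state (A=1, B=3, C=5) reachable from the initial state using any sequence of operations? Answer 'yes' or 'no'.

Answer: no

Derivation:
BFS explored all 225 reachable states.
Reachable set includes: (0,0,0), (0,0,1), (0,0,2), (0,0,3), (0,0,4), (0,0,5), (0,0,6), (0,0,7), (0,0,8), (0,0,9), (0,0,10), (0,0,11) ...
Target (A=1, B=3, C=5) not in reachable set → no.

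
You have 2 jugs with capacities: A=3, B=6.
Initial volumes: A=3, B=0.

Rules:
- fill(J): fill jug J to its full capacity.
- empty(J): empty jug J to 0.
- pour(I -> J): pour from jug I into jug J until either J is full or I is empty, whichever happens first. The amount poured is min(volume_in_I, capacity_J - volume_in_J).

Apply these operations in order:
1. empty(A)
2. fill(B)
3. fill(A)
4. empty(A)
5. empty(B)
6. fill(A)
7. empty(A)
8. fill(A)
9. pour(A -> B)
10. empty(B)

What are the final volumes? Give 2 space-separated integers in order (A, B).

Step 1: empty(A) -> (A=0 B=0)
Step 2: fill(B) -> (A=0 B=6)
Step 3: fill(A) -> (A=3 B=6)
Step 4: empty(A) -> (A=0 B=6)
Step 5: empty(B) -> (A=0 B=0)
Step 6: fill(A) -> (A=3 B=0)
Step 7: empty(A) -> (A=0 B=0)
Step 8: fill(A) -> (A=3 B=0)
Step 9: pour(A -> B) -> (A=0 B=3)
Step 10: empty(B) -> (A=0 B=0)

Answer: 0 0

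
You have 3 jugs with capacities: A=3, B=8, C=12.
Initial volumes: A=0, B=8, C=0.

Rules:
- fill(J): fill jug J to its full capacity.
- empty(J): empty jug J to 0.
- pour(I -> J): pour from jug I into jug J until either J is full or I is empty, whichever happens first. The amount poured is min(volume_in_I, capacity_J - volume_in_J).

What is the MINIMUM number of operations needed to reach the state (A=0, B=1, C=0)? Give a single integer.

Answer: 6

Derivation:
BFS from (A=0, B=8, C=0). One shortest path:
  1. pour(B -> A) -> (A=3 B=5 C=0)
  2. empty(A) -> (A=0 B=5 C=0)
  3. pour(B -> C) -> (A=0 B=0 C=5)
  4. fill(B) -> (A=0 B=8 C=5)
  5. pour(B -> C) -> (A=0 B=1 C=12)
  6. empty(C) -> (A=0 B=1 C=0)
Reached target in 6 moves.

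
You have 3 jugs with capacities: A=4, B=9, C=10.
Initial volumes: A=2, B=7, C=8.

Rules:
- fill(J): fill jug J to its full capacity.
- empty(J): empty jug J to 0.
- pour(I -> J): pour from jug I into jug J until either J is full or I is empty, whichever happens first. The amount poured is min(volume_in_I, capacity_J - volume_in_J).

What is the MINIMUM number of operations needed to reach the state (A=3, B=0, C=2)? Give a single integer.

BFS from (A=2, B=7, C=8). One shortest path:
  1. empty(C) -> (A=2 B=7 C=0)
  2. pour(A -> C) -> (A=0 B=7 C=2)
  3. pour(B -> A) -> (A=4 B=3 C=2)
  4. empty(A) -> (A=0 B=3 C=2)
  5. pour(B -> A) -> (A=3 B=0 C=2)
Reached target in 5 moves.

Answer: 5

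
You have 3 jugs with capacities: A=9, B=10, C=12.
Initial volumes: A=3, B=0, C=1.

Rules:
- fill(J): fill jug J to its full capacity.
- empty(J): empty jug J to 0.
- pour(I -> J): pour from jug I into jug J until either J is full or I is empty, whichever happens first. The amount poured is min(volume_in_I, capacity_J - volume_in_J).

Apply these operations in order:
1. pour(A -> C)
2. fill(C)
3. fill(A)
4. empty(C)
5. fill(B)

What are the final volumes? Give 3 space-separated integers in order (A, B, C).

Step 1: pour(A -> C) -> (A=0 B=0 C=4)
Step 2: fill(C) -> (A=0 B=0 C=12)
Step 3: fill(A) -> (A=9 B=0 C=12)
Step 4: empty(C) -> (A=9 B=0 C=0)
Step 5: fill(B) -> (A=9 B=10 C=0)

Answer: 9 10 0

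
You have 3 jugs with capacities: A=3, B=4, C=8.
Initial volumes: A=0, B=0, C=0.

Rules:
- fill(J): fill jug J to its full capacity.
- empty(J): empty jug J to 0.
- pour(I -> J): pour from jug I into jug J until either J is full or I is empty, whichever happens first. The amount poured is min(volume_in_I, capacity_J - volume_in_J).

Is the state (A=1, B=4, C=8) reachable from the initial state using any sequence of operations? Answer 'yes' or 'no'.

Answer: yes

Derivation:
BFS from (A=0, B=0, C=0):
  1. fill(B) -> (A=0 B=4 C=0)
  2. fill(C) -> (A=0 B=4 C=8)
  3. pour(B -> A) -> (A=3 B=1 C=8)
  4. empty(A) -> (A=0 B=1 C=8)
  5. pour(B -> A) -> (A=1 B=0 C=8)
  6. fill(B) -> (A=1 B=4 C=8)
Target reached → yes.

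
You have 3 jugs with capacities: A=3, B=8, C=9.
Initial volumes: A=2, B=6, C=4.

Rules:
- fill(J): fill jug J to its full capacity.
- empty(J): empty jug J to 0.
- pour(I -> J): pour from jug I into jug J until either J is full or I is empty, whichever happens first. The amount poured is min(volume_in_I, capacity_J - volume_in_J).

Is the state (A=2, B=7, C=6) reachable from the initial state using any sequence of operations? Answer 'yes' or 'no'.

Answer: no

Derivation:
BFS explored all 249 reachable states.
Reachable set includes: (0,0,0), (0,0,1), (0,0,2), (0,0,3), (0,0,4), (0,0,5), (0,0,6), (0,0,7), (0,0,8), (0,0,9), (0,1,0), (0,1,1) ...
Target (A=2, B=7, C=6) not in reachable set → no.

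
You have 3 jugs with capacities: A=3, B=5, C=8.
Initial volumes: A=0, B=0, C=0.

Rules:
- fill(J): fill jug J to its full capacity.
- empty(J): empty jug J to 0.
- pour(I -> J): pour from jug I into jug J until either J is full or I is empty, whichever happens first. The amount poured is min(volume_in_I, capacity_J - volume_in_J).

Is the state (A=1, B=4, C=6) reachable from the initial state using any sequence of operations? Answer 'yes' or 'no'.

BFS explored all 160 reachable states.
Reachable set includes: (0,0,0), (0,0,1), (0,0,2), (0,0,3), (0,0,4), (0,0,5), (0,0,6), (0,0,7), (0,0,8), (0,1,0), (0,1,1), (0,1,2) ...
Target (A=1, B=4, C=6) not in reachable set → no.

Answer: no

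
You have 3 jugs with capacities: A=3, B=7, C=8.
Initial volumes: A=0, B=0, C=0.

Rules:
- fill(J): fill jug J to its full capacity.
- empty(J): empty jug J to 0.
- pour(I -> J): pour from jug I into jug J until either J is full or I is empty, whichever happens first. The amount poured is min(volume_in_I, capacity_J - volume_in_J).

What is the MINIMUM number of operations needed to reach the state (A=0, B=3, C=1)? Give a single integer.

BFS from (A=0, B=0, C=0). One shortest path:
  1. fill(A) -> (A=3 B=0 C=0)
  2. fill(C) -> (A=3 B=0 C=8)
  3. pour(C -> B) -> (A=3 B=7 C=1)
  4. empty(B) -> (A=3 B=0 C=1)
  5. pour(A -> B) -> (A=0 B=3 C=1)
Reached target in 5 moves.

Answer: 5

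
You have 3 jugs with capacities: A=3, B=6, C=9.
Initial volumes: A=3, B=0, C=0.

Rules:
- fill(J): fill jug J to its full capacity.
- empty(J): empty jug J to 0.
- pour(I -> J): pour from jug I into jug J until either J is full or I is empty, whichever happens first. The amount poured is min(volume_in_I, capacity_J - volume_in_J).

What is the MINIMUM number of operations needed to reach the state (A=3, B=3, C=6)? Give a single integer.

BFS from (A=3, B=0, C=0). One shortest path:
  1. fill(C) -> (A=3 B=0 C=9)
  2. pour(A -> B) -> (A=0 B=3 C=9)
  3. pour(C -> A) -> (A=3 B=3 C=6)
Reached target in 3 moves.

Answer: 3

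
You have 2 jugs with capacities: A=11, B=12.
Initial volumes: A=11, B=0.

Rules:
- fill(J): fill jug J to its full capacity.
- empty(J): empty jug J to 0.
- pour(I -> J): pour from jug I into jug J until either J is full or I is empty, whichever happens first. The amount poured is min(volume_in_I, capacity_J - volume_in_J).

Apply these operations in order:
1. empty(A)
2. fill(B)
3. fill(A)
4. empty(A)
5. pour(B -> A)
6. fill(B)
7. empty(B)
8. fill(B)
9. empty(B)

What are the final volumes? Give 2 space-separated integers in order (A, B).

Answer: 11 0

Derivation:
Step 1: empty(A) -> (A=0 B=0)
Step 2: fill(B) -> (A=0 B=12)
Step 3: fill(A) -> (A=11 B=12)
Step 4: empty(A) -> (A=0 B=12)
Step 5: pour(B -> A) -> (A=11 B=1)
Step 6: fill(B) -> (A=11 B=12)
Step 7: empty(B) -> (A=11 B=0)
Step 8: fill(B) -> (A=11 B=12)
Step 9: empty(B) -> (A=11 B=0)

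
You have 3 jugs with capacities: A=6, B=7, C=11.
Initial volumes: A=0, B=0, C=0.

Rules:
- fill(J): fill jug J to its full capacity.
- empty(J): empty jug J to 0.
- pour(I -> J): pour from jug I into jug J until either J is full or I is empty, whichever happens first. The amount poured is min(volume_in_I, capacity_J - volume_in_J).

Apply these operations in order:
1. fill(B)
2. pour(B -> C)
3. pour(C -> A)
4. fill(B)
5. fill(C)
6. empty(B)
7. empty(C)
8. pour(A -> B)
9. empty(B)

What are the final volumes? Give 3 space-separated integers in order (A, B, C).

Answer: 0 0 0

Derivation:
Step 1: fill(B) -> (A=0 B=7 C=0)
Step 2: pour(B -> C) -> (A=0 B=0 C=7)
Step 3: pour(C -> A) -> (A=6 B=0 C=1)
Step 4: fill(B) -> (A=6 B=7 C=1)
Step 5: fill(C) -> (A=6 B=7 C=11)
Step 6: empty(B) -> (A=6 B=0 C=11)
Step 7: empty(C) -> (A=6 B=0 C=0)
Step 8: pour(A -> B) -> (A=0 B=6 C=0)
Step 9: empty(B) -> (A=0 B=0 C=0)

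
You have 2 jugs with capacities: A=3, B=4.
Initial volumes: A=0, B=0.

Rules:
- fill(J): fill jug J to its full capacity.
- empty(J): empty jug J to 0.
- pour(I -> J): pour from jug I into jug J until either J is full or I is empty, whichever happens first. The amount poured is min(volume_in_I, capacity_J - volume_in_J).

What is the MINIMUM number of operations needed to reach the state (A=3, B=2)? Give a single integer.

BFS from (A=0, B=0). One shortest path:
  1. fill(B) -> (A=0 B=4)
  2. pour(B -> A) -> (A=3 B=1)
  3. empty(A) -> (A=0 B=1)
  4. pour(B -> A) -> (A=1 B=0)
  5. fill(B) -> (A=1 B=4)
  6. pour(B -> A) -> (A=3 B=2)
Reached target in 6 moves.

Answer: 6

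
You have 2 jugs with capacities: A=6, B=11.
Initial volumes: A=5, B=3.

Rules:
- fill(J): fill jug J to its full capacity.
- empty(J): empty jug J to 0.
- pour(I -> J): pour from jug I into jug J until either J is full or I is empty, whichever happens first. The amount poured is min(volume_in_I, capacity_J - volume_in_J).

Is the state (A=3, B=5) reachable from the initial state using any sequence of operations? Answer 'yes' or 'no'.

BFS explored all 35 reachable states.
Reachable set includes: (0,0), (0,1), (0,2), (0,3), (0,4), (0,5), (0,6), (0,7), (0,8), (0,9), (0,10), (0,11) ...
Target (A=3, B=5) not in reachable set → no.

Answer: no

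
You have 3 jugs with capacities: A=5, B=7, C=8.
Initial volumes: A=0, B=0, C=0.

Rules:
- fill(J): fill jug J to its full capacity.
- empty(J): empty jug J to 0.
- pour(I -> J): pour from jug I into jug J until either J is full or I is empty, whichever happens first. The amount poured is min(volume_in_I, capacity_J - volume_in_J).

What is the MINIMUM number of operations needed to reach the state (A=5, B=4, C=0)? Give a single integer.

BFS from (A=0, B=0, C=0). One shortest path:
  1. fill(A) -> (A=5 B=0 C=0)
  2. fill(B) -> (A=5 B=7 C=0)
  3. pour(A -> C) -> (A=0 B=7 C=5)
  4. fill(A) -> (A=5 B=7 C=5)
  5. pour(B -> C) -> (A=5 B=4 C=8)
  6. empty(C) -> (A=5 B=4 C=0)
Reached target in 6 moves.

Answer: 6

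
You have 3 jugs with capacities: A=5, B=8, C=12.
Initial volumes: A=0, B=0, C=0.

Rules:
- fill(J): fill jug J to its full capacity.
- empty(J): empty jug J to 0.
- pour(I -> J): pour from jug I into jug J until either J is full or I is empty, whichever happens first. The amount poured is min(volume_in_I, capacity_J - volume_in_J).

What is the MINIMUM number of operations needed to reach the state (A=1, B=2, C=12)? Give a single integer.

Answer: 8

Derivation:
BFS from (A=0, B=0, C=0). One shortest path:
  1. fill(A) -> (A=5 B=0 C=0)
  2. pour(A -> B) -> (A=0 B=5 C=0)
  3. fill(A) -> (A=5 B=5 C=0)
  4. pour(A -> B) -> (A=2 B=8 C=0)
  5. pour(B -> C) -> (A=2 B=0 C=8)
  6. pour(A -> B) -> (A=0 B=2 C=8)
  7. fill(A) -> (A=5 B=2 C=8)
  8. pour(A -> C) -> (A=1 B=2 C=12)
Reached target in 8 moves.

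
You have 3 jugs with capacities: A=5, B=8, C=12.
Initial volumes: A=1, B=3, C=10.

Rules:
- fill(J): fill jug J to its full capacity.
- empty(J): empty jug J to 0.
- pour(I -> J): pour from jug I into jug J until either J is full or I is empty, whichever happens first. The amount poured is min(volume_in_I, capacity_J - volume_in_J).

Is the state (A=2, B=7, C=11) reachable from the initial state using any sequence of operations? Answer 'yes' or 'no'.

Answer: no

Derivation:
BFS explored all 395 reachable states.
Reachable set includes: (0,0,0), (0,0,1), (0,0,2), (0,0,3), (0,0,4), (0,0,5), (0,0,6), (0,0,7), (0,0,8), (0,0,9), (0,0,10), (0,0,11) ...
Target (A=2, B=7, C=11) not in reachable set → no.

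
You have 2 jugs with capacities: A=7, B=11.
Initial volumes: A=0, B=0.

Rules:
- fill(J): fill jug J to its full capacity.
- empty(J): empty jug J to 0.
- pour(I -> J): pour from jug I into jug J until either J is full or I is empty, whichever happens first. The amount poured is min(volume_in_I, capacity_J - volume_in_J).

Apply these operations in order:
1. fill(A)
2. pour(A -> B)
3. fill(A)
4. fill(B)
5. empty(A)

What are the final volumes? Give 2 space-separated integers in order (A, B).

Answer: 0 11

Derivation:
Step 1: fill(A) -> (A=7 B=0)
Step 2: pour(A -> B) -> (A=0 B=7)
Step 3: fill(A) -> (A=7 B=7)
Step 4: fill(B) -> (A=7 B=11)
Step 5: empty(A) -> (A=0 B=11)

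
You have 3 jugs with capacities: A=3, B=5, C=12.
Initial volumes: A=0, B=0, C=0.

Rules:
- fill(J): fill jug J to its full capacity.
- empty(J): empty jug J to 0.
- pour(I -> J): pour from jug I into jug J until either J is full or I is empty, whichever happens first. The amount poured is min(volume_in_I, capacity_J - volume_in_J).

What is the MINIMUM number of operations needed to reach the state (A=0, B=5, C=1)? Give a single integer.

Answer: 5

Derivation:
BFS from (A=0, B=0, C=0). One shortest path:
  1. fill(A) -> (A=3 B=0 C=0)
  2. pour(A -> B) -> (A=0 B=3 C=0)
  3. fill(A) -> (A=3 B=3 C=0)
  4. pour(A -> B) -> (A=1 B=5 C=0)
  5. pour(A -> C) -> (A=0 B=5 C=1)
Reached target in 5 moves.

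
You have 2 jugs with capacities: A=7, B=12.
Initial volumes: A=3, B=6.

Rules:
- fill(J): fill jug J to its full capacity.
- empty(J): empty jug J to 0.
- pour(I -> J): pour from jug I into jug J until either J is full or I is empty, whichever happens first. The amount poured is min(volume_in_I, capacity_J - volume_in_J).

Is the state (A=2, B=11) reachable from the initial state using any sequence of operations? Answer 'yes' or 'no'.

BFS explored all 39 reachable states.
Reachable set includes: (0,0), (0,1), (0,2), (0,3), (0,4), (0,5), (0,6), (0,7), (0,8), (0,9), (0,10), (0,11) ...
Target (A=2, B=11) not in reachable set → no.

Answer: no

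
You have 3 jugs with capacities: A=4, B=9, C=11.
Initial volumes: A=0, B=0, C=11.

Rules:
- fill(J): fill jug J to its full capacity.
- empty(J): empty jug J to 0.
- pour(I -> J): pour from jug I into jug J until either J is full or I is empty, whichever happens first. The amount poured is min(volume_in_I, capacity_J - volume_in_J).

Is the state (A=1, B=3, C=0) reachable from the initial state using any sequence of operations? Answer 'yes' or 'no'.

BFS from (A=0, B=0, C=11):
  1. pour(C -> A) -> (A=4 B=0 C=7)
  2. pour(C -> B) -> (A=4 B=7 C=0)
  3. pour(A -> C) -> (A=0 B=7 C=4)
  4. fill(A) -> (A=4 B=7 C=4)
  5. pour(A -> C) -> (A=0 B=7 C=8)
  6. pour(B -> A) -> (A=4 B=3 C=8)
  7. pour(A -> C) -> (A=1 B=3 C=11)
  8. empty(C) -> (A=1 B=3 C=0)
Target reached → yes.

Answer: yes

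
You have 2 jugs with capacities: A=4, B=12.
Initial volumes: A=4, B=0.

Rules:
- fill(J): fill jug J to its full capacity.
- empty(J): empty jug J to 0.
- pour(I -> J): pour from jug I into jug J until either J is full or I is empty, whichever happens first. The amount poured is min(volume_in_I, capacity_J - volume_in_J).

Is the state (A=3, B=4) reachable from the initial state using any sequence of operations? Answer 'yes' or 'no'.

BFS explored all 8 reachable states.
Reachable set includes: (0,0), (0,4), (0,8), (0,12), (4,0), (4,4), (4,8), (4,12)
Target (A=3, B=4) not in reachable set → no.

Answer: no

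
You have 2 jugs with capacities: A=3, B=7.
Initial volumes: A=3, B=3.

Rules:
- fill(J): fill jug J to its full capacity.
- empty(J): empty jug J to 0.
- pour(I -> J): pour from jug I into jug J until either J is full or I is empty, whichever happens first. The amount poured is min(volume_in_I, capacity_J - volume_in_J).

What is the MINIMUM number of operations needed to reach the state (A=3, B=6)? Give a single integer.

BFS from (A=3, B=3). One shortest path:
  1. pour(A -> B) -> (A=0 B=6)
  2. fill(A) -> (A=3 B=6)
Reached target in 2 moves.

Answer: 2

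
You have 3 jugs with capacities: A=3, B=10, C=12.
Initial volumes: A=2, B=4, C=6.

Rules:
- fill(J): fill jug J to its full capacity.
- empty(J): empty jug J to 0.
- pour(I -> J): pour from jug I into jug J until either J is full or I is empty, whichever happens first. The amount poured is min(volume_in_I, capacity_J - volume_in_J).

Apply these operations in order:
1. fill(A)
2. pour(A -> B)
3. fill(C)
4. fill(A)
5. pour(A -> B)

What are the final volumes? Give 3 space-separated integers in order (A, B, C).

Answer: 0 10 12

Derivation:
Step 1: fill(A) -> (A=3 B=4 C=6)
Step 2: pour(A -> B) -> (A=0 B=7 C=6)
Step 3: fill(C) -> (A=0 B=7 C=12)
Step 4: fill(A) -> (A=3 B=7 C=12)
Step 5: pour(A -> B) -> (A=0 B=10 C=12)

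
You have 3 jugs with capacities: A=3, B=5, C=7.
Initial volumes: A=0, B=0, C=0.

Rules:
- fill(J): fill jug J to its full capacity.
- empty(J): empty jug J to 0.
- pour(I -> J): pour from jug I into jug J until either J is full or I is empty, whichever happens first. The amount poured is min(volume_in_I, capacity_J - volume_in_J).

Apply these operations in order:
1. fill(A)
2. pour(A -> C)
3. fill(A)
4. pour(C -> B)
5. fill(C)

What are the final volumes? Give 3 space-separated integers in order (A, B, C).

Step 1: fill(A) -> (A=3 B=0 C=0)
Step 2: pour(A -> C) -> (A=0 B=0 C=3)
Step 3: fill(A) -> (A=3 B=0 C=3)
Step 4: pour(C -> B) -> (A=3 B=3 C=0)
Step 5: fill(C) -> (A=3 B=3 C=7)

Answer: 3 3 7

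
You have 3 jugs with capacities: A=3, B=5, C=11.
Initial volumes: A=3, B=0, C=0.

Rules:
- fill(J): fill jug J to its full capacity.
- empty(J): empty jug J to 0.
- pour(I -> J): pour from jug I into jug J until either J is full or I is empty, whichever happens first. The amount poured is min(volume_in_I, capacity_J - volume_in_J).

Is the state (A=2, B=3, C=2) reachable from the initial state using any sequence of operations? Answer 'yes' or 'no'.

Answer: no

Derivation:
BFS explored all 208 reachable states.
Reachable set includes: (0,0,0), (0,0,1), (0,0,2), (0,0,3), (0,0,4), (0,0,5), (0,0,6), (0,0,7), (0,0,8), (0,0,9), (0,0,10), (0,0,11) ...
Target (A=2, B=3, C=2) not in reachable set → no.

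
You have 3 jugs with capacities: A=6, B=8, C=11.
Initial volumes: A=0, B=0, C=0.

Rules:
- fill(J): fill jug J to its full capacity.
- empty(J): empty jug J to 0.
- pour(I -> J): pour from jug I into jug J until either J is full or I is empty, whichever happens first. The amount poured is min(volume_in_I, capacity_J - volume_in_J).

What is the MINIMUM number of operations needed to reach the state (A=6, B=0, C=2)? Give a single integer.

Answer: 3

Derivation:
BFS from (A=0, B=0, C=0). One shortest path:
  1. fill(B) -> (A=0 B=8 C=0)
  2. pour(B -> A) -> (A=6 B=2 C=0)
  3. pour(B -> C) -> (A=6 B=0 C=2)
Reached target in 3 moves.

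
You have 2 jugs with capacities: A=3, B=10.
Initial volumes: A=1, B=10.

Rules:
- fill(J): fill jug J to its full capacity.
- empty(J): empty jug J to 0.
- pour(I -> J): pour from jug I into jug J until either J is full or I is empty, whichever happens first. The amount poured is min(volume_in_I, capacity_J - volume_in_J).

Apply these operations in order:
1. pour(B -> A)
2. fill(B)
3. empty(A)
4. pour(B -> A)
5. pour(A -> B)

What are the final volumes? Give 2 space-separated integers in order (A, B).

Answer: 0 10

Derivation:
Step 1: pour(B -> A) -> (A=3 B=8)
Step 2: fill(B) -> (A=3 B=10)
Step 3: empty(A) -> (A=0 B=10)
Step 4: pour(B -> A) -> (A=3 B=7)
Step 5: pour(A -> B) -> (A=0 B=10)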